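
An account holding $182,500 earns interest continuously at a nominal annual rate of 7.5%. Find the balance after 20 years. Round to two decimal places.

$817,908.26

A = P·e^(rt) = 182,500·e^(0.075·20) = 182,500·e^1.5.
e^1.5 ≈ 4.48168907034, so A ≈ 817,908.2553.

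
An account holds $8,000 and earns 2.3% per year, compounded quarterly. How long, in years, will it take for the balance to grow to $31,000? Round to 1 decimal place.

We need (1 + 0.00575)^(4t) = 3.875, so 4t = ln 3.875 / ln 1.00575 ≈ 236.2498.
t ≈ 236.2498/4 = 59.0624 years.

59.1 years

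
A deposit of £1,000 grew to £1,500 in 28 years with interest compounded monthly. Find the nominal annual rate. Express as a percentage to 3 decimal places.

1.449%

The 336-period growth factor is 1,500/1,000 = 1.5.
r/12 = 1.5^(1/336) − 1 ≈ 0.00120747, so r ≈ 12·0.00120747 = 1.44896%.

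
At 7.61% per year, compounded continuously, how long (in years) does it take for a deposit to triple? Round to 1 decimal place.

e^(0.0761t) = 3, so 0.0761t = ln 3 ≈ 1.0986.
t ≈ 1.0986/0.0761 ≈ 14.4364.

14.4 years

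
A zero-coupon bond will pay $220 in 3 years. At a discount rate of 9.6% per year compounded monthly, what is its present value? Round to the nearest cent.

$165.14

Periodic rate = 9.6%/12 = 0.008; 36 periods.
P = 220/(1 + 0.008)^36 ≈ 220/1.33222984 ≈ 165.1367.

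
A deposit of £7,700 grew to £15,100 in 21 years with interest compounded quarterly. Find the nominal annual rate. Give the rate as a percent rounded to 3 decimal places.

The 84-period growth factor is 15,100/7,700 = 1.96104.
r/4 = 1.96104^(1/84) − 1 ≈ 0.00804978, so r ≈ 4·0.00804978 = 3.21991%.

3.220%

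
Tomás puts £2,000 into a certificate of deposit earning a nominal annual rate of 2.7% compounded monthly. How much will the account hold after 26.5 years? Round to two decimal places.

£4,087.13

Periodic rate = 2.7%/12 = 0.00225; periods = 12·26.5 = 318.
A = 2,000·(1 + 0.00225)^318 ≈ 2,000·2.043565891 ≈ 4,087.1318.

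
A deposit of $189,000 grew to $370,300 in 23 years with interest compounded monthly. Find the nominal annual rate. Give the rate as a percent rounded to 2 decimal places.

2.93%

The 276-period growth factor is 370,300/189,000 = 1.95926.
r/12 = 1.95926^(1/276) − 1 ≈ 0.00243981, so r ≈ 12·0.00243981 = 2.92777%.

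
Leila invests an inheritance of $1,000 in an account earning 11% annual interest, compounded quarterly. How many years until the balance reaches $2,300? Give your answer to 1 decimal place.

(1 + 0.0275)^(4t) = 2,300/1,000 = 2.3.
4t·ln(1 + 0.0275) = ln(2.3); 4t = 0.83291/0.0271287 ≈ 30.7022.
t ≈ 7.6755 years.

7.7 years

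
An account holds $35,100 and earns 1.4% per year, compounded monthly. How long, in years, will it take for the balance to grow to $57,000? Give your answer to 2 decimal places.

34.65 years

We need (1 + 0.00116667)^(12t) = 1.6239, so 12t = ln 1.6239 / ln 1.001167 ≈ 415.8282.
t ≈ 415.8282/12 = 34.6524 years.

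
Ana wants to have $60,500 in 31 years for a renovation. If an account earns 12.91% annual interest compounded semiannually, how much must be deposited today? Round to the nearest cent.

$1,251.58

Periodic rate = 12.91%/2 = 0.06455; 62 periods.
P = 60,500/(1 + 0.06455)^62 ≈ 60,500/48.338813435 ≈ 1,251.5822.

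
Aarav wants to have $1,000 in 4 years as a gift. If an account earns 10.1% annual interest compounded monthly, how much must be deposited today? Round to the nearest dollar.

$669

Growth factor = (1 + 0.101/12)^48 ≈ 1.49527377.
P = 1,000/1.49527377 ≈ 668.7739.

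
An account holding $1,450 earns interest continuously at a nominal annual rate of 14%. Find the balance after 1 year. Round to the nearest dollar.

$1,668

A = P·e^(rt) = 1,450·e^(0.14·1) = 1,450·e^0.14.
e^0.14 ≈ 1.150273799, so A ≈ 1,667.8970.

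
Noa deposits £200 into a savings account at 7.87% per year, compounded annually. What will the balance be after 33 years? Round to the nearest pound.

£2,436

Annual rate = 7.87% = 0.0787; years = 33.
A = 200·(1 + 0.0787)^33 ≈ 200·12.18210668 ≈ 2,436.4213.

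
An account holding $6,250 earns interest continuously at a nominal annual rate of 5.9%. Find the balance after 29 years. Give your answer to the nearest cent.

$34,590.58

A = P·e^(rt) = 6,250·e^(0.059·29) = 6,250·e^1.711.
e^1.711 ≈ 5.5344932045, so A ≈ 34,590.5825.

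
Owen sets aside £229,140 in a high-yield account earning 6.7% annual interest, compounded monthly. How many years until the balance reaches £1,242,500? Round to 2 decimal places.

(1 + 0.00558333)^(12t) = 1,242,500/229,140 = 5.4224.
12t·ln(1 + 0.00558333) = ln(5.4224); 12t = 1.6905/0.0055678 ≈ 303.6291.
t ≈ 25.3024 years.

25.30 years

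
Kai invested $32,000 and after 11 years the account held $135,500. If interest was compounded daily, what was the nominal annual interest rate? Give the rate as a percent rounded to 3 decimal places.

13.123%

(1 + r/365)^4015 = 135,500/32,000 = 4.23438.
1 + r/365 = 4.23438^(1/4015) ≈ 1.00036, so r/365 ≈ 0.000359526.
r ≈ 365·0.000359526 = 13.12268%.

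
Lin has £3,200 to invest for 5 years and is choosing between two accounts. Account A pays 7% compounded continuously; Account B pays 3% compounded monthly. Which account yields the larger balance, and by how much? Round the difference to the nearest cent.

A: e^(0.07·5) = e^0.35 ≈ 1.419067549, so 3,200 × 1.419067549 ≈ 4,541.0162.
B: (1 + 0.0025)^60 ≈ 1.161616782, so 3,200 × 1.161616782 ≈ 3,717.1737.
Difference ≈ 823.8425 in favor of A.

Account A, by £823.84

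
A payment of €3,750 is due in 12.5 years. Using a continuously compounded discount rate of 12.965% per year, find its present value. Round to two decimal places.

€741.66

P = A·e^(−rt) = 3,750·e^(−1.620625).
e^(−1.620625) ≈ 0.197775051, so P ≈ 741.6564.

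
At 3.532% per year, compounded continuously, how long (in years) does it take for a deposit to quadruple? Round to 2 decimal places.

e^(0.03532t) = 4, so 0.03532t = ln 4 ≈ 1.3863.
t ≈ 1.3863/0.03532 ≈ 39.2496.

39.25 years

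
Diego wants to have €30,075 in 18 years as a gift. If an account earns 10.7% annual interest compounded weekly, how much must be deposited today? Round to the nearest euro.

Growth factor = (1 + 0.107/52)^936 ≈ 6.8484418306.
P = 30,075/6.8484418306 ≈ 4,391.5099.

€4,392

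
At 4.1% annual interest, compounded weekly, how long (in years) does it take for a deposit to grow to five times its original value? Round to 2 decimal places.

(1 + 0.000788462)^(52t) = 5.
52t = ln 5 / ln(1 + 0.000788462) ≈ 1.6094/0.000788151 ≈ 2042.0429.
t ≈ 39.2701.

39.27 years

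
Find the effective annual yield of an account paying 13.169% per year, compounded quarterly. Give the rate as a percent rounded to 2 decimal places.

13.83%

One year is 4 periods at 0.0329225 each: (1 + 0.0329225)^4 ≈ 1.138337.
EAR = 1.138337 − 1 ≈ 13.83373%.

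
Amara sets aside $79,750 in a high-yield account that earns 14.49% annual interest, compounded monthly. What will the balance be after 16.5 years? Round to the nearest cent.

$858,706.46

Growth factor = (1 + 0.012075)^198 ≈ 10.7674791402.
A ≈ 79,750 × 10.7674791402 ≈ 858,706.4614.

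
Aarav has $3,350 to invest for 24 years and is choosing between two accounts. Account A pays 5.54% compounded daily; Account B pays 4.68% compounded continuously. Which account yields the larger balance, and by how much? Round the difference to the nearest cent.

Account A growth factor: (1 + 0.0554/365)^8760 ≈ 3.7791499611; balance ≈ 12,660.1524.
Account B growth factor: e^(0.0468·24) = e^1.1232 ≈ 3.0746774455; balance ≈ 10,300.1694.
Account A is larger by 2,359.9829.

Account A, by $2,359.98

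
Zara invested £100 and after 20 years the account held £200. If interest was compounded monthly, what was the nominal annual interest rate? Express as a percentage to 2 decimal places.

(1 + r/12)^240 = 200/100 = 2.
1 + r/12 = 2^(1/240) ≈ 1.002892, so r/12 ≈ 0.00289229.
r ≈ 12·0.00289229 = 3.47075%.

3.47%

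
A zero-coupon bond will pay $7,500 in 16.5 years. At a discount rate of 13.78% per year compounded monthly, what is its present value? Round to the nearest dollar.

Periodic rate = 13.78%/12 = 0.0114833; 198 periods.
P = 7,500/(1 + 0.1378/12)^198 ≈ 7,500/9.590224146 ≈ 782.0464.

$782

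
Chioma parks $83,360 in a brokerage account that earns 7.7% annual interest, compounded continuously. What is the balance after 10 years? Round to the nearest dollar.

$180,038

A = P·e^(rt) = 83,360·e^(0.077·10) = 83,360·e^0.77.
e^0.77 ≈ 2.15976625378, so A ≈ 180,038.1149.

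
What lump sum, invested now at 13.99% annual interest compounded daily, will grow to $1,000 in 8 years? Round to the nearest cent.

Growth factor = (1 + 0.1399/365)^2920 ≈ 3.06174669.
P = 1,000/3.06174669 ≈ 326.6110.

$326.61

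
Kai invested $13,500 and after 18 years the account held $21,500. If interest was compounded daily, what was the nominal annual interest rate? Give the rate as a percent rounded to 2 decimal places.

2.59%

(1 + r/365)^6570 = 21,500/13,500 = 1.59259.
1 + r/365 = 1.59259^(1/6570) ≈ 1.000071, so r/365 ≈ 0.0000708341.
r ≈ 365·0.0000708341 = 2.58544%.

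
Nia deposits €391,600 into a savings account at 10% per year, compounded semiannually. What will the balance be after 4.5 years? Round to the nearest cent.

Periodic rate = 10%/2 = 0.05; periods = 2·4.5 = 9.
A = 391,600·(1 + 0.05)^9 ≈ 391,600·1.55132821598 ≈ 607,500.1294.

€607,500.13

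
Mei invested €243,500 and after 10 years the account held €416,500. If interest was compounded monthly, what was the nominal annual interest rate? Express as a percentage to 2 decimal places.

The 120-period growth factor is 416,500/243,500 = 1.71047.
r/12 = 1.71047^(1/120) − 1 ≈ 0.0044831, so r ≈ 12·0.0044831 = 5.37972%.

5.38%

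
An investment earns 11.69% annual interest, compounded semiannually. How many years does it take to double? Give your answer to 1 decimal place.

6.1 years

(1 + 0.05845)^(2t) = 2.
2t = ln 2 / ln(1 + 0.05845) ≈ 0.69315/0.0568056 ≈ 12.2021.
t ≈ 6.1010.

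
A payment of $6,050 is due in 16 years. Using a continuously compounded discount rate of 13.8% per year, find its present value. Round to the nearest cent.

$665.02

P = A·e^(−rt) = 6,050·e^(−2.208).
e^(−2.208) ≈ 0.1099202694, so P ≈ 665.0176.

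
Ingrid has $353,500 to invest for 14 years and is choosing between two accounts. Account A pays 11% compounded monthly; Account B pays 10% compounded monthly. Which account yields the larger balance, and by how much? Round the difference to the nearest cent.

Account A growth factor: (1 + 0.11/12)^168 ≈ 4.631980389383; balance ≈ 1,637,405.0676.
Account B growth factor: (1 + 0.1/12)^168 ≈ 4.031743339515; balance ≈ 1,425,221.2705.
Account A is larger by 212,183.7971.

Account A, by $212,183.80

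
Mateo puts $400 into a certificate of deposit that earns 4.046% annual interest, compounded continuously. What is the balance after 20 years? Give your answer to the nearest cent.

$898.44

A = P·e^(rt) = 400·e^(0.04046·20) = 400·e^0.8092.
e^0.8092 ≈ 2.24611038, so A ≈ 898.4442.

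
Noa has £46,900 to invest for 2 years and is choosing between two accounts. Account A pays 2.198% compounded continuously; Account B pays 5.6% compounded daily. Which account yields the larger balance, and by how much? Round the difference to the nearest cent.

Account A growth factor: e^(0.02198·2) = e^0.04396 ≈ 1.0449405564; balance ≈ 49,007.7121.
Account B growth factor: (1 + 0.056/365)^730 ≈ 1.1185032517; balance ≈ 52,457.8025.
Account B is larger by 3,450.0904.

Account B, by £3,450.09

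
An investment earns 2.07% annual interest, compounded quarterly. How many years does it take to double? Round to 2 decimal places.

33.57 years

(1 + 0.005175)^(4t) = 2.
4t = ln 2 / ln(1 + 0.005175) ≈ 0.69315/0.00516166 ≈ 134.2878.
t ≈ 33.5719.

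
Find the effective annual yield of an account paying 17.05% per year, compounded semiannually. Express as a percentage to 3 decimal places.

One year is 2 periods at 0.08525 each: (1 + 0.08525)^2 ≈ 1.177768.
EAR = 1.177768 − 1 ≈ 17.77676%.

17.777%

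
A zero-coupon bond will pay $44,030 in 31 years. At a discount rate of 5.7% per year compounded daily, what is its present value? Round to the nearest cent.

Periodic rate = 5.7%/365 = 0.000156164; 11315 periods.
P = 44,030/(1 + 0.057/365)^11315 ≈ 44,030/5.852459751 ≈ 7,523.3324.

$7,523.33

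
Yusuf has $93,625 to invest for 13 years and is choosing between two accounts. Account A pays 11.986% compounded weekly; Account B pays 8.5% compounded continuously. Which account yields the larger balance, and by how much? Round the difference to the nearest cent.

Account A, by $161,262.88

Account A growth factor: (1 + 0.002305)^676 ≈ 4.74165842089; balance ≈ 443,937.7697.
Account B growth factor: e^(0.085·13) = e^1.105 ≈ 3.01922446881; balance ≈ 282,674.8909.
Account A is larger by 161,262.8788.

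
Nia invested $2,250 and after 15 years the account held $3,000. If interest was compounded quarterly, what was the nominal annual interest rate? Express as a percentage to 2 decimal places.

The 60-period growth factor is 3,000/2,250 = 1.33333.
r/4 = 1.33333^(1/60) − 1 ≈ 0.00480621, so r ≈ 4·0.00480621 = 1.92249%.

1.92%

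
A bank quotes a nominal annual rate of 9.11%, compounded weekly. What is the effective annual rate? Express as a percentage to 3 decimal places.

EAR = (1 + 9.11%/52)^52 − 1 = (1 + 0.00175192)^52 − 1.
(1 + 0.00175192)^52 ≈ 1.095291, so EAR ≈ 9.52912%.

9.529%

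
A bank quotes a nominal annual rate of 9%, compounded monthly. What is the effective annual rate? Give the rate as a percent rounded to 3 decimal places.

EAR = (1 + 9%/12)^12 − 1 = (1 + 0.0075)^12 − 1.
(1 + 0.0075)^12 ≈ 1.093807, so EAR ≈ 9.38069%.

9.381%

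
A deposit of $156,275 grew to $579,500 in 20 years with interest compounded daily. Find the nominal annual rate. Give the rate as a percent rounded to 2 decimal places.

6.55%

The 7300-period growth factor is 579,500/156,275 = 3.70821.
r/365 = 3.70821^(1/7300) − 1 ≈ 0.000179543, so r ≈ 365·0.000179543 = 6.55333%.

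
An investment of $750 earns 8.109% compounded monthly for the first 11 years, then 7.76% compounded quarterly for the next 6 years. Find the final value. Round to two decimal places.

$2,893.45

After 11 years at 8.109%: 750 × 2.432670676 ≈ 1,824.5030.
Then 6 years at 7.76%: 1,824.5030 × 1.585882848 ≈ 2,893.4480.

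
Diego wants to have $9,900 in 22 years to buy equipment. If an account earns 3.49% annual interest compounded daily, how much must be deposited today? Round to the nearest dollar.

Growth factor = (1 + 0.0349/365)^8030 ≈ 2.154940893.
P = 9,900/2.154940893 ≈ 4,594.0935.

$4,594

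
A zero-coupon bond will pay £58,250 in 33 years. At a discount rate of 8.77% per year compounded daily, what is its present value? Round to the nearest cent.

£3,225.19

Growth factor = (1 + 0.0877/365)^12045 ≈ 18.060953941.
P = 58,250/18.060953941 ≈ 3,225.1896.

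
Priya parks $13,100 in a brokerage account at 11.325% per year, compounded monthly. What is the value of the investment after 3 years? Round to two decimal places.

$18,370.92

Growth factor = (1 + 0.0094375)^36 ≈ 1.4023604052.
A ≈ 13,100 × 1.4023604052 ≈ 18,370.9213.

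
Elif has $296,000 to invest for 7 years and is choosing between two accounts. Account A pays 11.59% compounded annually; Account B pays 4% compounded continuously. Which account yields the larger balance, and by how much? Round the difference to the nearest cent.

Account A growth factor: (1 + 0.1159)^7 ≈ 2.15465103874; balance ≈ 637,776.7075.
Account B growth factor: e^(0.04·7) = e^0.28 ≈ 1.32312981234; balance ≈ 391,646.4245.
Account A is larger by 246,130.2830.

Account A, by $246,130.28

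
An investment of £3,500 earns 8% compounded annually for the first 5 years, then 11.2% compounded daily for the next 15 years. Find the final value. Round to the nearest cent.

£27,586.06

After 5 years at 8%: 3,500 × 1.4693280768 ≈ 5,142.6483.
Then 15 years at 11.2%: 5,142.6483 × 5.3641734417 ≈ 27,586.0573.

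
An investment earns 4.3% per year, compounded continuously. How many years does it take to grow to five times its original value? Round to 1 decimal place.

e^(0.043t) = 5, so 0.043t = ln 5 ≈ 1.6094.
t ≈ 1.6094/0.043 ≈ 37.4288.

37.4 years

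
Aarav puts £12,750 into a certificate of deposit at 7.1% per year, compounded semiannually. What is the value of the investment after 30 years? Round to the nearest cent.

£103,399.01

Growth factor = (1 + 0.0355)^60 ≈ 8.10972623602.
A ≈ 12,750 × 8.10972623602 ≈ 103,399.0095.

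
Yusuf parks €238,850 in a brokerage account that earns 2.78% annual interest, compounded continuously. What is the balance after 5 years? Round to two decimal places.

A = P·e^(rt) = 238,850·e^(0.0278·5) = 238,850·e^0.139.
e^0.139 ≈ 1.1491241, so A ≈ 274,468.2913.

€274,468.29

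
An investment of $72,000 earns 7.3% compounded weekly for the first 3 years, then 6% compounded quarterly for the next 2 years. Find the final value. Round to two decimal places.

$100,949.61

Phase 1: 72,000·(1 + 0.073/52)^156 ≈ 89,614.0882.
Phase 2: 89,614.0882·(1 + 0.015)^8 ≈ 100,949.6060.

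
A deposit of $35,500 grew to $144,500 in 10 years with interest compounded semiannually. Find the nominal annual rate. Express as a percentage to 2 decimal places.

The 20-period growth factor is 144,500/35,500 = 4.07042.
r/2 = 4.07042^(1/20) − 1 ≈ 0.0727091, so r ≈ 2·0.0727091 = 14.54182%.

14.54%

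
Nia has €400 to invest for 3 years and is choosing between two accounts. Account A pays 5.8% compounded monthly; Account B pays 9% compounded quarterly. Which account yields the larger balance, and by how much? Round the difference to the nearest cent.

Account A growth factor: (1 + 0.058/12)^36 ≈ 1.18955686; balance ≈ 475.8227.
Account B growth factor: (1 + 0.0225)^12 ≈ 1.30604999; balance ≈ 522.4200.
Account B is larger by 46.5973.

Account B, by €46.60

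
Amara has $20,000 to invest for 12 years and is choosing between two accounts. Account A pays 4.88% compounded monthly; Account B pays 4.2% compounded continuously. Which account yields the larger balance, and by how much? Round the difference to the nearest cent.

Account A growth factor: (1 + 0.0488/12)^144 ≈ 1.7939367352; balance ≈ 35,878.7347.
Account B growth factor: e^(0.042·12) = e^0.504 ≈ 1.6553293632; balance ≈ 33,106.5873.
Account A is larger by 2,772.1474.

Account A, by $2,772.15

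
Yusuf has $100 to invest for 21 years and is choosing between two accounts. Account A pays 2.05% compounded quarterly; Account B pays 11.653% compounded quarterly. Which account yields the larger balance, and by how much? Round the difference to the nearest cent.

Account A growth factor: (1 + 0.005125)^84 ≈ 1.53633637; balance ≈ 153.6336.
Account B growth factor: (1 + 0.0291325)^84 ≈ 11.15805887; balance ≈ 1,115.8059.
Account B is larger by 962.1723.

Account B, by $962.17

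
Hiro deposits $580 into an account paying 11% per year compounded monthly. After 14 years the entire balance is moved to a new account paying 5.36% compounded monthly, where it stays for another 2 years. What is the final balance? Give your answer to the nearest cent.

$2,989.84

Phase 1: 580·(1 + 0.11/12)^168 ≈ 2,686.5486.
Phase 2: 2,686.5486·(1 + 0.0536/12)^24 ≈ 2,989.8363.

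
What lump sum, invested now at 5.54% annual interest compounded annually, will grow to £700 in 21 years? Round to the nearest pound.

£226

Annual rate = 5.54% = 0.0554; 21 periods.
P = 700/(1 + 0.0554)^21 ≈ 700/3.10283646 ≈ 225.6000.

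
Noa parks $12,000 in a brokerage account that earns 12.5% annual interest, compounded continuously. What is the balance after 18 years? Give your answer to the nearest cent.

$113,852.83

A = P·e^(rt) = 12,000·e^(0.125·18) = 12,000·e^2.25.
e^2.25 ≈ 9.48773583636, so A ≈ 113,852.8300.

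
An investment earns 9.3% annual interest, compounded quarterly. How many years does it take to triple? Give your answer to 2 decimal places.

(1 + 0.02325)^(4t) = 3.
4t = ln 3 / ln(1 + 0.02325) ≈ 1.0986/0.0229838 ≈ 47.7993.
t ≈ 11.9498.

11.95 years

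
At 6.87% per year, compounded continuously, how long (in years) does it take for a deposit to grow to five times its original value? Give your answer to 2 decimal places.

e^(0.0687t) = 5, so 0.0687t = ln 5 ≈ 1.6094.
t ≈ 1.6094/0.0687 ≈ 23.4270.

23.43 years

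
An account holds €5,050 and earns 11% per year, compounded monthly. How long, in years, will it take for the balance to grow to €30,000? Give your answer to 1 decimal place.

16.3 years

We need (1 + 0.00916667)^(12t) = 5.9406, so 12t = ln 5.9406 / ln 1.009167 ≈ 195.2687.
t ≈ 195.2687/12 = 16.2724 years.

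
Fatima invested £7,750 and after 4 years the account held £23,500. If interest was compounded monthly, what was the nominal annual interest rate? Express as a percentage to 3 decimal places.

28.056%

(1 + r/12)^48 = 23,500/7,750 = 3.03226.
1 + r/12 = 3.03226^(1/48) ≈ 1.02338, so r/12 ≈ 0.0233797.
r ≈ 12·0.0233797 = 28.05563%.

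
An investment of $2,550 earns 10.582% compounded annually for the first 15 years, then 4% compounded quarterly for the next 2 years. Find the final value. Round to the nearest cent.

$12,484.69

Phase 1: 2,550·(1 + 0.10582)^15 ≈ 11,529.4021.
Phase 2: 11,529.4021·(1 + 0.01)^8 ≈ 12,484.6904.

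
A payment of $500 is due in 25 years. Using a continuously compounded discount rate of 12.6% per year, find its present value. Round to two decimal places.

P = A·e^(−rt) = 500·e^(−3.15).
e^(−3.15) ≈ 0.0428521269, so P ≈ 21.4261.

$21.43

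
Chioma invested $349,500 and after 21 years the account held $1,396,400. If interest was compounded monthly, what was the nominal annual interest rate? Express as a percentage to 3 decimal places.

6.614%

The 252-period growth factor is 1,396,400/349,500 = 3.99542.
r/12 = 3.99542^(1/252) − 1 ≈ 0.00551176, so r ≈ 12·0.00551176 = 6.61411%.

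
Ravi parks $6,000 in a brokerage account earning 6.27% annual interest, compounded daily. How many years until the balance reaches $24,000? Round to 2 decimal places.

22.11 years

(1 + 0.000171781)^(365t) = 24,000/6,000 = 4.
365t·ln(1 + 0.000171781) = ln(4); 365t = 1.3863/0.000171766 ≈ 8070.8278.
t ≈ 22.1119 years.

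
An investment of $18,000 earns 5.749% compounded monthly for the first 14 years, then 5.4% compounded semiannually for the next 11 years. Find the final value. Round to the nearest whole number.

$72,199

Phase 1: 18,000·(1 + 0.05749/12)^168 ≈ 40,177.6117.
Phase 2: 40,177.6117·(1 + 0.027)^22 ≈ 72,199.4479.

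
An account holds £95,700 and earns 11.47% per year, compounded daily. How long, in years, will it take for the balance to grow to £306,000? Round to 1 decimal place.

(1 + 0.000314247)^(365t) = 306,000/95,700 = 3.1975.
365t·ln(1 + 0.000314247) = ln(3.1975); 365t = 1.1624/0.000314197 ≈ 3699.4816.
t ≈ 10.1356 years.

10.1 years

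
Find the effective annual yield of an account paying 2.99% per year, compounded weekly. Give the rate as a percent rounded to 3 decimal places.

3.034%

One year is 52 periods at 0.000575 each: (1 + 0.000575)^52 ≈ 1.030343.
EAR = 1.030343 − 1 ≈ 3.03426%.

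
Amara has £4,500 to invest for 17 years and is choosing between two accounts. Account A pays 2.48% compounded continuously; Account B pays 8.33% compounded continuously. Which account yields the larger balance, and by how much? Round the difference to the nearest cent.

A: e^(0.0248·17) = e^0.4216 ≈ 1.524398643, so 4,500 × 1.524398643 ≈ 6,859.7939.
B: e^(0.0833·17) = e^1.4161 ≈ 4.1210170925, so 4,500 × 4.1210170925 ≈ 18,544.5769.
Difference ≈ 11,684.7830 in favor of B.

Account B, by £11,684.78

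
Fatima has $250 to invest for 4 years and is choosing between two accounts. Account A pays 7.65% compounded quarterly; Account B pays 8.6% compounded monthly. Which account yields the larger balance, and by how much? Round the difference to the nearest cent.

Account B, by $13.70

Account A growth factor: (1 + 0.019125)^16 ≈ 1.35406429; balance ≈ 338.5161.
Account B growth factor: (1 + 0.086/12)^48 ≈ 1.40884919; balance ≈ 352.2123.
Account B is larger by 13.6962.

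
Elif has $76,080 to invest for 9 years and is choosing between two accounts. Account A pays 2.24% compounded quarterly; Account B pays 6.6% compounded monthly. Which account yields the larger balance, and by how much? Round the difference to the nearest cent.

Account B, by $44,552.65

A: (1 + 0.0056)^36 ≈ 1.2226707661, so 76,080 × 1.2226707661 ≈ 93,020.7919.
B: (1 + 0.0055)^108 ≈ 1.80827339557, so 76,080 × 1.80827339557 ≈ 137,573.4399.
Difference ≈ 44,552.6481 in favor of B.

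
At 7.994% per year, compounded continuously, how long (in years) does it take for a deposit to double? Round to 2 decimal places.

e^(0.07994t) = 2, so 0.07994t = ln 2 ≈ 0.69315.
t ≈ 0.69315/0.07994 ≈ 8.6708.

8.67 years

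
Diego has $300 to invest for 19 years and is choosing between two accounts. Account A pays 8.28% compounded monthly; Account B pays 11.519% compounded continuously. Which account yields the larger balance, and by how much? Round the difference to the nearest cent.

A: (1 + 0.0069)^228 ≈ 4.796072233, so 300 × 4.796072233 ≈ 1,438.8217.
B: e^(0.11519·19) = e^2.18861 ≈ 8.922801796, so 300 × 8.922801796 ≈ 2,676.8405.
Difference ≈ 1,238.0189 in favor of B.

Account B, by $1,238.02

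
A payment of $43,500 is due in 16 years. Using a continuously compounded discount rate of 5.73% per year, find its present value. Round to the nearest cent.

P = A·e^(−rt) = 43,500·e^(−0.9168).
e^(−0.9168) ≈ 0.39979634461, so P ≈ 17,391.1410.

$17,391.14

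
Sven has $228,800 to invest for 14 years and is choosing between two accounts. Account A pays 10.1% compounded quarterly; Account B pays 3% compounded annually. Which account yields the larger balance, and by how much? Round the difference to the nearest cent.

A: (1 + 0.02525)^56 ≈ 4.04080195603, so 228,800 × 4.04080195603 ≈ 924,535.4875.
B: (1 + 0.03)^14 ≈ 1.51258972486, so 228,800 × 1.51258972486 ≈ 346,080.5290.
Difference ≈ 578,454.9585 in favor of A.

Account A, by $578,454.96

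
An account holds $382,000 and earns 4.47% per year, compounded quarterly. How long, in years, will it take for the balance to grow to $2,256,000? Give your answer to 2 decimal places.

(1 + 0.011175)^(4t) = 2,256,000/382,000 = 5.9058.
4t·ln(1 + 0.011175) = ln(5.9058); 4t = 1.7759/0.011113 ≈ 159.8061.
t ≈ 39.9515 years.

39.95 years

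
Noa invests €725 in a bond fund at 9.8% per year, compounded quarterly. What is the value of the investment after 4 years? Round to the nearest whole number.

€1,068

Periodic rate = 9.8%/4 = 0.0245; periods = 4·4 = 16.
A = 725·(1 + 0.0245)^16 ≈ 725·1.472961528 ≈ 1,067.8971.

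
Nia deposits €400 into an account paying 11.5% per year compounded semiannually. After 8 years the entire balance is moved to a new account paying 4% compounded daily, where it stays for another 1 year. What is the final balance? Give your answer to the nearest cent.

€1,018.40

After 8 years at 11.5%: 400 × 2.446166514 ≈ 978.4666.
Then 1 years at 4%: 978.4666 × 1.040808493 ≈ 1,018.3964.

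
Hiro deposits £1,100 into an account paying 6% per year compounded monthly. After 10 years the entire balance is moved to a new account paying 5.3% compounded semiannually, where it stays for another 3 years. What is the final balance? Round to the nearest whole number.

£2,341

After 10 years at 6%: 1,100 × 1.819396734 ≈ 2,001.3364.
Then 3 years at 5.3%: 2,001.3364 × 1.169913419 ≈ 2,341.3903.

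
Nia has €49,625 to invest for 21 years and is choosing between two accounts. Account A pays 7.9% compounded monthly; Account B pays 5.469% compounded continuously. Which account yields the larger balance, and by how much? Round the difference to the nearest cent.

A: (1 + 0.079/12)^252 ≈ 5.22556525333, so 49,625 × 5.22556525333 ≈ 259,318.6757.
B: e^(0.05469·21) = e^1.14849 ≈ 3.15342763708, so 49,625 × 3.15342763708 ≈ 156,488.8465.
Difference ≈ 102,829.8292 in favor of A.

Account A, by €102,829.83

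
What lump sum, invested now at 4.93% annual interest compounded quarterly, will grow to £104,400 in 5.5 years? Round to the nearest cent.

£79,737.26

Growth factor = (1 + 0.012325)^22 ≈ 1.30929999861.
P = 104,400/1.30929999861 ≈ 79,737.2643.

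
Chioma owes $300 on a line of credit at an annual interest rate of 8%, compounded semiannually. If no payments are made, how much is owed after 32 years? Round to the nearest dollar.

$3,692

Growth factor = (1 + 0.04)^64 ≈ 12.30647617.
A ≈ 300 × 12.30647617 ≈ 3,691.9429.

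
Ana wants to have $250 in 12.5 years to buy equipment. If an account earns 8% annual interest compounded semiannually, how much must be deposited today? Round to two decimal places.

$93.78

Periodic rate = 8%/2 = 0.04; 25 periods.
P = 250/(1 + 0.04)^25 ≈ 250/2.66583633 ≈ 93.7792.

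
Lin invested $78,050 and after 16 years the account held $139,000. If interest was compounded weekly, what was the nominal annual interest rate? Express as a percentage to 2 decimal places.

3.61%

The 832-period growth factor is 139,000/78,050 = 1.78091.
r/52 = 1.78091^(1/832) − 1 ≈ 0.0006939, so r ≈ 52·0.0006939 = 3.60828%.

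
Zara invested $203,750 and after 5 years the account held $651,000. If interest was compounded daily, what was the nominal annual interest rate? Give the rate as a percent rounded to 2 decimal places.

The 1825-period growth factor is 651,000/203,750 = 3.19509.
r/365 = 3.19509^(1/1825) − 1 ≈ 0.000636704, so r ≈ 365·0.000636704 = 23.23971%.

23.24%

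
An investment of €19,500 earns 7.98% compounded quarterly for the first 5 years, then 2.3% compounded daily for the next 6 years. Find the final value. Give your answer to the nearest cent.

After 5 years at 7.98%: 19,500 × 1.484491263 ≈ 28,947.5796.
Then 6 years at 2.3%: 28,947.5796 × 1.1479705592 ≈ 33,230.9692.

€33,230.97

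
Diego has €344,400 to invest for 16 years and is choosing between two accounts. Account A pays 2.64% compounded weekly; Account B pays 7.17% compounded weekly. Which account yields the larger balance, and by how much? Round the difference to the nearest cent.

Account B, by €558,416.92

Account A growth factor: (1 + 0.0264/52)^832 ≈ 1.52545513035; balance ≈ 525,366.7469.
Account B growth factor: (1 + 0.0717/52)^832 ≈ 3.146874758306; balance ≈ 1,083,783.6668.
Account B is larger by 558,416.9199.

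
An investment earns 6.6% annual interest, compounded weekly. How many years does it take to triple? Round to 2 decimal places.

(1 + 0.00126923)^(52t) = 3.
52t = ln 3 / ln(1 + 0.00126923) ≈ 1.0986/0.00126843 ≈ 866.1225.
t ≈ 16.6562.

16.66 years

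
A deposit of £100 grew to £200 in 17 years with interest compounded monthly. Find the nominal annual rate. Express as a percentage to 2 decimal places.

4.08%

(1 + r/12)^204 = 200/100 = 2.
1 + r/12 = 2^(1/204) ≈ 1.003404, so r/12 ≈ 0.00340356.
r ≈ 12·0.00340356 = 4.08427%.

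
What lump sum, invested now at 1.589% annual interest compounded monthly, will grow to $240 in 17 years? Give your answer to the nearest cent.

$183.22

Growth factor = (1 + 0.01589/12)^204 ≈ 1.30990067.
P = 240/1.30990067 ≈ 183.2200.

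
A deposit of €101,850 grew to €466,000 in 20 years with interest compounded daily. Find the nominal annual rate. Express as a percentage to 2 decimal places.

7.60%

The 7300-period growth factor is 466,000/101,850 = 4.57536.
r/365 = 4.57536^(1/7300) − 1 ≈ 0.000208335, so r ≈ 365·0.000208335 = 7.60421%.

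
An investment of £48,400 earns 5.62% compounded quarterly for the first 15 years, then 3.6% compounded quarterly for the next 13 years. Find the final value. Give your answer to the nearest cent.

After 15 years at 5.62%: 48,400 × 2.30973504098 ≈ 111,791.1760.
Then 13 years at 3.6%: 111,791.1760 × 1.59345808583 ≈ 178,134.5533.

£178,134.55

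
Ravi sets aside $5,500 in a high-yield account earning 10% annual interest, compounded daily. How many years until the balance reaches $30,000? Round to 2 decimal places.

16.97 years

We need (1 + 0.000273973)^(365t) = 5.4545, so 365t = ln 5.4545 / ln 1.000274 ≈ 6192.8881.
t ≈ 6192.8881/365 = 16.9668 years.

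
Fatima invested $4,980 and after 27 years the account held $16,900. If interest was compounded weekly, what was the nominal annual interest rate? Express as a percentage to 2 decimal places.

(1 + r/52)^1404 = 16,900/4,980 = 3.39357.
1 + r/52 = 3.39357^(1/1404) ≈ 1.000871, so r/52 ≈ 0.000870666.
r ≈ 52·0.000870666 = 4.52747%.

4.53%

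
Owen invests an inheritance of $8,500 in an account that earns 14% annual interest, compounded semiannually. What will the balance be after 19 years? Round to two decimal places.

Growth factor = (1 + 0.07)^38 ≈ 13.0792714117.
A ≈ 8,500 × 13.0792714117 ≈ 111,173.8070.

$111,173.81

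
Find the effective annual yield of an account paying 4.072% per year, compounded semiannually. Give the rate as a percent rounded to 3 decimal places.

4.113%

One year is 2 periods at 0.02036 each: (1 + 0.02036)^2 ≈ 1.041135.
EAR = 1.041135 − 1 ≈ 4.11345%.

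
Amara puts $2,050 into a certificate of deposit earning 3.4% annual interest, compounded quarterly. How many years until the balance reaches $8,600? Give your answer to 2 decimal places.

(1 + 0.0085)^(4t) = 8,600/2,050 = 4.1951.
4t·ln(1 + 0.0085) = ln(4.1951); 4t = 1.4339/0.00846408 ≈ 169.4127.
t ≈ 42.3532 years.

42.35 years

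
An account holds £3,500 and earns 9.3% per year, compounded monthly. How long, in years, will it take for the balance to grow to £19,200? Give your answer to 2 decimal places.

18.37 years

(1 + 0.00775)^(12t) = 19,200/3,500 = 5.4857.
12t·ln(1 + 0.00775) = ln(5.4857); 12t = 1.7021/0.00772012 ≈ 220.4819.
t ≈ 18.3735 years.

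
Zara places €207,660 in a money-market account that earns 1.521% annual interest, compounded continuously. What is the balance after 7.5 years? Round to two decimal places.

A = P·e^(rt) = 207,660·e^(0.01521·7.5) = 207,660·e^0.114075.
e^0.114075 ≈ 1.12083618445, so A ≈ 232,752.8421.

€232,752.84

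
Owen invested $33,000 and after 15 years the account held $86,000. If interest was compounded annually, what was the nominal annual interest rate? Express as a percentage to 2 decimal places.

6.59%

The 15-period growth factor is 86,000/33,000 = 2.60606.
r = 2.60606^(1/15) − 1 ≈ 0.0659389, i.e. 6.59389%.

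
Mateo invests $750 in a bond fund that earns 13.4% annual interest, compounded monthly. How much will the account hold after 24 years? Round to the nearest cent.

$18,365.88

Periodic rate = 13.4%/12 = 0.0111667; periods = 12·24 = 288.
A = 750·(1 + 0.134/12)^288 ≈ 750·24.48783743 ≈ 18,365.8781.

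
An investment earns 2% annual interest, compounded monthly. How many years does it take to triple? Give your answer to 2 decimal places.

(1 + 0.00166667)^(12t) = 3.
12t = ln 3 / ln(1 + 0.00166667) ≈ 1.0986/0.00166528 ≈ 659.7165.
t ≈ 54.9764.

54.98 years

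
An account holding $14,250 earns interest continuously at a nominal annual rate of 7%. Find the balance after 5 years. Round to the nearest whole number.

A = P·e^(rt) = 14,250·e^(0.07·5) = 14,250·e^0.35.
e^0.35 ≈ 1.4190675486, so A ≈ 20,221.7126.

$20,222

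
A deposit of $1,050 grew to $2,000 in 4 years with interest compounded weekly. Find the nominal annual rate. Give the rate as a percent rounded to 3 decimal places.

16.134%

The 208-period growth factor is 2,000/1,050 = 1.90476.
r/52 = 1.90476^(1/208) − 1 ≈ 0.00310267, so r ≈ 52·0.00310267 = 16.13390%.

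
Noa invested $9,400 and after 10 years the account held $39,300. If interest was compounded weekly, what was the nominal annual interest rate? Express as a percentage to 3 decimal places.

(1 + r/52)^520 = 39,300/9,400 = 4.18085.
1 + r/52 = 4.18085^(1/520) ≈ 1.002755, so r/52 ≈ 0.00275478.
r ≈ 52·0.00275478 = 14.32484%.

14.325%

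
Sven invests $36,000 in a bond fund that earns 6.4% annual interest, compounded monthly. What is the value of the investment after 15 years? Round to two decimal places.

$93,781.54

Periodic rate = 6.4%/12 = 0.00533333; periods = 12·15 = 180.
A = 36,000·(1 + 0.064/12)^180 ≈ 36,000·2.6050426983 ≈ 93,781.5371.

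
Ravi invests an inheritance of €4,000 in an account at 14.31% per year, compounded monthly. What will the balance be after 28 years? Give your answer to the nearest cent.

€214,732.28

Growth factor = (1 + 0.011925)^336 ≈ 53.6830710954.
A ≈ 4,000 × 53.6830710954 ≈ 214,732.2844.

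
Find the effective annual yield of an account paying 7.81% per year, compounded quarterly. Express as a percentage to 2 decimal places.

One year is 4 periods at 0.019525 each: (1 + 0.019525)^4 ≈ 1.080417.
EAR = 1.080417 − 1 ≈ 8.04173%.

8.04%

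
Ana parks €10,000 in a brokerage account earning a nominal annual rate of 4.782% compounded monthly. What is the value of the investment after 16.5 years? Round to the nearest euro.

Growth factor = (1 + 0.003985)^198 ≈ 2.1978113449.
A ≈ 10,000 × 2.1978113449 ≈ 21,978.1134.

€21,978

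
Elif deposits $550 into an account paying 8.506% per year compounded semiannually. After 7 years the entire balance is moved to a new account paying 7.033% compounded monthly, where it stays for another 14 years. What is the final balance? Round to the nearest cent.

After 7 years at 8.506%: 550 × 1.791595059 ≈ 985.3773.
Then 14 years at 7.033%: 985.3773 × 2.669112119 ≈ 2,630.0824.

$2,630.08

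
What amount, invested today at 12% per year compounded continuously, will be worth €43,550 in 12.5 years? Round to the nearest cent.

P = A·e^(−rt) = 43,550·e^(−1.5).
e^(−1.5) ≈ 0.22313016015, so P ≈ 9,717.3185.

€9,717.32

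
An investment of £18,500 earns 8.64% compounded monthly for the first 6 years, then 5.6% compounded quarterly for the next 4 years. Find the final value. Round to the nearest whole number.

After 6 years at 8.64%: 18,500 × 1.676222366 ≈ 31,010.1138.
Then 4 years at 5.6%: 31,010.1138 × 1.2491289679 ≈ 38,735.6314.

£38,736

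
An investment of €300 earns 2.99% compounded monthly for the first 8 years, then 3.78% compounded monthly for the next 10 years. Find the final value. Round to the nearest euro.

After 8 years at 2.99%: 300 × 1.26985471 ≈ 380.9564.
Then 10 years at 3.78%: 380.9564 × 1.45849619 ≈ 555.6235.

€556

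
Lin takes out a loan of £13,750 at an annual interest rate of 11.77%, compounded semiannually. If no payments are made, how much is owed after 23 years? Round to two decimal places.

Periodic rate = 11.77%/2 = 0.05885; periods = 2·23 = 46.
A = 13,750·(1 + 0.05885)^46 ≈ 13,750·13.8798343735 ≈ 190,847.7226.

£190,847.72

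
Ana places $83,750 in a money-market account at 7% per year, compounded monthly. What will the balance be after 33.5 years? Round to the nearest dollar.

$867,854

Periodic rate = 7%/12 = 0.00583333; periods = 12·33.5 = 402.
A = 83,750·(1 + 0.07/12)^402 ≈ 83,750·10.3624313876 ≈ 867,853.6287.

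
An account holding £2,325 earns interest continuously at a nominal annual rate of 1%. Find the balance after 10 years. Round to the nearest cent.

A = P·e^(rt) = 2,325·e^(0.01·10) = 2,325·e^0.1.
e^0.1 ≈ 1.105170918, so A ≈ 2,569.5224.

£2,569.52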